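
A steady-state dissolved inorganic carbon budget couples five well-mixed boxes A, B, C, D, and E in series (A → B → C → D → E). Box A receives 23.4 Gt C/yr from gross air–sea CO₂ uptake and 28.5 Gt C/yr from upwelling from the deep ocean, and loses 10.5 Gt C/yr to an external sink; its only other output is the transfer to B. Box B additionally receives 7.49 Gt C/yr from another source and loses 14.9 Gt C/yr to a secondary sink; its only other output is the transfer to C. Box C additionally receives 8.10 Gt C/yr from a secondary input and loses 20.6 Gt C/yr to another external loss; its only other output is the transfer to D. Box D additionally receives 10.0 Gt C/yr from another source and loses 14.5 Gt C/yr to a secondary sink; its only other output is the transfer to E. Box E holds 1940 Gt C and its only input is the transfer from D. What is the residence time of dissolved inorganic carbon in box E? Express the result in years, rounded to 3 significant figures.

Box A: F(A→B) = (23.4 + 28.5) − 10.5 = 41.400 Gt C/yr.
Box B: F(B→C) = (41.400 + 7.49) − 14.9 = 33.990 Gt C/yr.
Box C: F(C→D) = (33.990 + 8.10) − 20.6 = 21.490 Gt C/yr.
Box D: F(D→E) = (21.490 + 10.0) − 14.5 = 16.990 Gt C/yr.
Box E throughput = its input = 16.990 Gt C/yr; τ = 1940 / 16.990 = 114.2 yr.

114 yr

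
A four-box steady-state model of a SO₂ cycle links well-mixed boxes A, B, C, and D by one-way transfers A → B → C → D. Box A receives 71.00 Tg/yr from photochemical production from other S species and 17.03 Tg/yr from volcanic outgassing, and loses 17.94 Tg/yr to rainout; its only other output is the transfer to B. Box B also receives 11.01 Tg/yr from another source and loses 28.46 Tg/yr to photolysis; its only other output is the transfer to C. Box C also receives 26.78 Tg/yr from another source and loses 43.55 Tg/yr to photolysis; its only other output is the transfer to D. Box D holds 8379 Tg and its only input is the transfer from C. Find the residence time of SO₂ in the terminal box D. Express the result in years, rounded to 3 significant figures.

234 yr

Box A: F(A→B) = (71.00 + 17.03) − 17.94 = 70.090 Tg/yr.
Box B: F(B→C) = (70.090 + 11.01) − 28.46 = 52.640 Tg/yr.
Box C: F(C→D) = (52.640 + 26.78) − 43.55 = 35.870 Tg/yr.
Box D throughput = its input = 35.870 Tg/yr; τ = 8379 / 35.870 = 233.6 yr.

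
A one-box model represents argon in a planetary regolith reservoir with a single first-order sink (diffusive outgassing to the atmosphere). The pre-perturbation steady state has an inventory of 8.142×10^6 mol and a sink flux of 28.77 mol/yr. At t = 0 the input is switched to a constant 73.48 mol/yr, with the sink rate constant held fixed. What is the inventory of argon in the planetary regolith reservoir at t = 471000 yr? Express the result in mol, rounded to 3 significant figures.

1.84×10^7 mol

Residence time τ = M₀/F₀ = 283000 yr. The eventual steady state is M_∞ = M₀·(F₁/F₀) = 8.142×10^6 × 73.48/28.77 = 2.0795×10^7 mol.
The anomaly ΔM(t) = M(t) − M_∞ decays as ΔM₀·e^(−t/τ) with ΔM₀ = 8.142×10^6 − 2.0795×10^7 = −1.265×10^7 mol.
At t = 471000 yr, e^(−t/τ) = e^(−1.664) = 0.1893, so ΔM = −2.396×10^6 mol and M = 2.0795×10^7 − 2.396×10^6 = 1.8400×10^7 mol.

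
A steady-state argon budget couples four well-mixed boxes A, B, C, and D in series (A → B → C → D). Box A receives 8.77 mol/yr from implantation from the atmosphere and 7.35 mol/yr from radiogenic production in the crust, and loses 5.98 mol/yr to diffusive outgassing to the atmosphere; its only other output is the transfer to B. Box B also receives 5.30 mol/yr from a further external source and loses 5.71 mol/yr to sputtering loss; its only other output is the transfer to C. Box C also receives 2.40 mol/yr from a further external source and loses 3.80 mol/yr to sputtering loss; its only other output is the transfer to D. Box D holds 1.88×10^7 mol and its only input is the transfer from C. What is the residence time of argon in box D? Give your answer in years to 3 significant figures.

Box A: F(A→B) = (8.77 + 7.35) − 5.98 = 10.140 mol/yr.
Box B: F(B→C) = (10.140 + 5.30) − 5.71 = 9.7300 mol/yr.
Box C: F(C→D) = (9.7300 + 2.40) − 3.80 = 8.3300 mol/yr.
Box D throughput = its input = 8.3300 mol/yr; τ = 1.88×10^7 / 8.3300 = 2.257×10^6 yr.

2.26×10^6 yr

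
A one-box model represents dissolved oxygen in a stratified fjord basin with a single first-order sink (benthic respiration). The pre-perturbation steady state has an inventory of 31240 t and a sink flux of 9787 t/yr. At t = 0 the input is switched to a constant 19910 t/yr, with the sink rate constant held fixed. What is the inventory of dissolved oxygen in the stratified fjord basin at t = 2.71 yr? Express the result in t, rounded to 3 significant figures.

τ = M₀/F₀ = 31240/9787 = 3.192 yr; rate constant k = 1/τ.
New steady state M_∞ = F₁/k = F₁·τ = 19910 × 3.192 = 63553 t.
M(t) = M_∞ + (M₀ − M_∞)·e^(−t/τ); t/τ = 2.71/3.192 = 0.8490, so e^(−t/τ) = 0.4278.
M(t) = 63553 − 32310 × 0.4278 = 49728 t.

49700 t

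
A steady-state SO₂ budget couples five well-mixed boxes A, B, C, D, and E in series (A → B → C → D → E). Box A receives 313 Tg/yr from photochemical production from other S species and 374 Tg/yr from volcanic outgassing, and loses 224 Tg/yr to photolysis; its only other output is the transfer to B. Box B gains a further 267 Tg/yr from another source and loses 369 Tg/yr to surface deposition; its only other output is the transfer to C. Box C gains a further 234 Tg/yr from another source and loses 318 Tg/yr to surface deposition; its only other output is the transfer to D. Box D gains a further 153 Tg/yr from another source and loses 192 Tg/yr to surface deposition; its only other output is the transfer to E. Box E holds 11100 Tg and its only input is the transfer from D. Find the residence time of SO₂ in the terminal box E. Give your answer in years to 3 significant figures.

46.6 yr

Box A: F(A→B) = (313 + 374) − 224 = 463.00 Tg/yr.
Box B: F(B→C) = (463.00 + 267) − 369 = 361.00 Tg/yr.
Box C: F(C→D) = (361.00 + 234) − 318 = 277.00 Tg/yr.
Box D: F(D→E) = (277.00 + 153) − 192 = 238.00 Tg/yr.
Box E throughput = its input = 238.00 Tg/yr; τ = 11100 / 238.00 = 46.64 yr.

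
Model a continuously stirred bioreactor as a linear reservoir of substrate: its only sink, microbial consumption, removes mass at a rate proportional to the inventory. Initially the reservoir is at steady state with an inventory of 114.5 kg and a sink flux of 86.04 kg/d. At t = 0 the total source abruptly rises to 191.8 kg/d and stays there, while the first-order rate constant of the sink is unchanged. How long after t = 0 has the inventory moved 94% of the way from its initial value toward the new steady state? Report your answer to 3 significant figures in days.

τ = M₀/F₀ = 114.5/86.04 = 1.331 d.
The remaining gap fraction is e^(−t/τ); 94% covered ⇒ e^(−t/τ) = 0.0600.
t = −τ ln(0.0600) = 1.331 × 2.813 = 3.744 d.

3.74 d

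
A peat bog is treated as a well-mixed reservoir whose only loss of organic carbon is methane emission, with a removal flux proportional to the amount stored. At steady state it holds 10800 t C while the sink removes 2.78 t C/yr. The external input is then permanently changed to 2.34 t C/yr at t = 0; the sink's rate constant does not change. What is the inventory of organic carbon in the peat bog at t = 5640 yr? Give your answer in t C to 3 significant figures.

The sink rate constant is k = F₀/M₀ = 2.78/10800 = 0.0002574 yr⁻¹.
Solving dM/dt = F₁ − kM with M(0) = M₀ gives M(t) = F₁/k + (M₀ − F₁/k)·e^(−kt).
F₁/k = 2.34/0.0002574 = 9090.6 t C; kt = 0.0002574 × 5640 = 1.452, e^(−kt) = 0.2342.
M(5640) = 9090.6 + (10800 − 9090.6) × 0.2342 = 9090.6 + 400.3 = 9490.9 t C.

9490 t C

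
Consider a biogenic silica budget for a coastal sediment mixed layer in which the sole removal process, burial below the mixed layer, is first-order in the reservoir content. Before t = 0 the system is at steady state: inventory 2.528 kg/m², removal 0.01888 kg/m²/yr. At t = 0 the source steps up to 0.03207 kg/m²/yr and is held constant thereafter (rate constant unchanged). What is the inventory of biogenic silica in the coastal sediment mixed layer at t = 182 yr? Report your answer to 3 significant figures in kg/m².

3.84 kg/m²

τ = M₀/F₀ = 2.528/0.01888 = 133.9 yr; rate constant k = 1/τ.
New steady state M_∞ = F₁/k = F₁·τ = 0.03207 × 133.9 = 4.2941 kg/m².
M(t) = M_∞ + (M₀ − M_∞)·e^(−t/τ); t/τ = 182/133.9 = 1.359, so e^(−t/τ) = 0.2569.
M(t) = 4.2941 − 1.766 × 0.2569 = 3.8405 kg/m².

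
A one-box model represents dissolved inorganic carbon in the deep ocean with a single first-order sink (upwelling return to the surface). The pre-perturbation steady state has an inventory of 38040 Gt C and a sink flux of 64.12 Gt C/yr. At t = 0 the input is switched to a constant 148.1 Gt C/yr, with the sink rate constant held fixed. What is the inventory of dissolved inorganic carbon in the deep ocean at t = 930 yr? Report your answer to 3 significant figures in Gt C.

The sink rate constant is k = F₀/M₀ = 64.12/38040 = 0.001686 yr⁻¹.
Solving dM/dt = F₁ − kM with M(0) = M₀ gives M(t) = F₁/k + (M₀ − F₁/k)·e^(−kt).
F₁/k = 148.1/0.001686 = 87862 Gt C; kt = 0.001686 × 930 = 1.568, e^(−kt) = 0.2085.
M(930) = 87862 + (38040 − 87862) × 0.2085 = 87862 − 10390 = 77472 Gt C.

77500 Gt C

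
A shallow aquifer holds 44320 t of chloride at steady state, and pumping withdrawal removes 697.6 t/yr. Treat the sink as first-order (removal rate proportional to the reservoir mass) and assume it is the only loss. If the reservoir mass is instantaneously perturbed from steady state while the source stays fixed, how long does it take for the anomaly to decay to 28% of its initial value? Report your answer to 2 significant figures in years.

For a linear reservoir the anomaly decays as exp(−t/τ) with τ = M/F = 44320/697.6 = 63.53 yr.
exp(−t/τ) = 0.28 ⇒ t = −τ ln(0.28) = 63.53 × 1.273 = 80.87 yr.

81 yr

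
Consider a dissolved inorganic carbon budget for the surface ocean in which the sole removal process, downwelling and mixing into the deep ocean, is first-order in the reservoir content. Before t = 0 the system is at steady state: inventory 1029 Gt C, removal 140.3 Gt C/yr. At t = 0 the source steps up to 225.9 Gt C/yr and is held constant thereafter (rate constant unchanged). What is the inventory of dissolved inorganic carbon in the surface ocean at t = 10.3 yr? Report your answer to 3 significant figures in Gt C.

1500 Gt C

The sink rate constant is k = F₀/M₀ = 140.3/1029 = 0.1363 yr⁻¹.
Solving dM/dt = F₁ − kM with M(0) = M₀ gives M(t) = F₁/k + (M₀ − F₁/k)·e^(−kt).
F₁/k = 225.9/0.1363 = 1656.8 Gt C; kt = 0.1363 × 10.3 = 1.404, e^(−kt) = 0.2455.
M(10.3) = 1656.8 + (1029 − 1656.8) × 0.2455 = 1656.8 − 154.1 = 1502.7 Gt C.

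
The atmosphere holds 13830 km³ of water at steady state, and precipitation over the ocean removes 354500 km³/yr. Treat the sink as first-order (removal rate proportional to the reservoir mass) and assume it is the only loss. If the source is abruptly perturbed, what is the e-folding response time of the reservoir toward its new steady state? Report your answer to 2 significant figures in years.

For a linear reservoir the response time equals the residence time τ = M/F.
τ = 13830 / 354500 = 0.03901 yr.

0.039 yr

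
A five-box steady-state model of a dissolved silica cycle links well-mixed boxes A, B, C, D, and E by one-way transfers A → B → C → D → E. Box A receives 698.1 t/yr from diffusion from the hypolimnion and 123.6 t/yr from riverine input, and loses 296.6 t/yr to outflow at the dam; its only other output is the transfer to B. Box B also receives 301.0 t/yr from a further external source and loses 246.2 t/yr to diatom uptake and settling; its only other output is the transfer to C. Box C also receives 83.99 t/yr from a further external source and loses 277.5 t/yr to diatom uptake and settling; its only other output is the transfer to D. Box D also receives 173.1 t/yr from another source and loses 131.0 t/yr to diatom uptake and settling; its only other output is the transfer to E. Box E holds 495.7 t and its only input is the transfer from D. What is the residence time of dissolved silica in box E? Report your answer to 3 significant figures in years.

Box A: F(A→B) = (698.1 + 123.6) − 296.6 = 525.10 t/yr.
Box B: F(B→C) = (525.10 + 301.0) − 246.2 = 579.90 t/yr.
Box C: F(C→D) = (579.90 + 83.99) − 277.5 = 386.39 t/yr.
Box D: F(D→E) = (386.39 + 173.1) − 131.0 = 428.49 t/yr.
Box E throughput = its input = 428.49 t/yr; τ = 495.7 / 428.49 = 1.157 yr.

1.16 yr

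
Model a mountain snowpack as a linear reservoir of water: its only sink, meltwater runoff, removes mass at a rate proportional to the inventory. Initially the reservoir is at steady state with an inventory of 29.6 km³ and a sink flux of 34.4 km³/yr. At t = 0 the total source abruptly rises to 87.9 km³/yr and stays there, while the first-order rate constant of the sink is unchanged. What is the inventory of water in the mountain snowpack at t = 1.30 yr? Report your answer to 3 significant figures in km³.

65.5 km³

The sink rate constant is k = F₀/M₀ = 34.4/29.6 = 1.162 yr⁻¹.
Solving dM/dt = F₁ − kM with M(0) = M₀ gives M(t) = F₁/k + (M₀ − F₁/k)·e^(−kt).
F₁/k = 87.9/1.162 = 75.635 km³; kt = 1.162 × 1.30 = 1.511, e^(−kt) = 0.2207.
M(1.30) = 75.635 + (29.6 − 75.635) × 0.2207 = 75.635 − 10.16 = 65.474 km³.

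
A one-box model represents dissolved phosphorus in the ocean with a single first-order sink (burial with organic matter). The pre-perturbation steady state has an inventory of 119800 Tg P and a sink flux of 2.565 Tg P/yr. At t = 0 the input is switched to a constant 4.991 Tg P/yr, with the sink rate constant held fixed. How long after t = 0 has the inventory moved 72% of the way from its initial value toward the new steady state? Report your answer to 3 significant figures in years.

τ = M₀/F₀ = 119800/2.565 = 46710 yr.
The remaining gap fraction is e^(−t/τ); 72% covered ⇒ e^(−t/τ) = 0.280.
t = −τ ln(0.280) = 46710 × 1.273 = 59450 yr.

59500 yr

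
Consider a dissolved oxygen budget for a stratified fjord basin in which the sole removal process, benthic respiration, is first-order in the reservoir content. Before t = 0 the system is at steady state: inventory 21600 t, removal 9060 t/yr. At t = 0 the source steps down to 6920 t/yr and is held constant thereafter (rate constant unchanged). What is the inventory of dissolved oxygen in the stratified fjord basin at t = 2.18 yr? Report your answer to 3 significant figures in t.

τ = M₀/F₀ = 21600/9060 = 2.384 yr; rate constant k = 1/τ.
New steady state M_∞ = F₁/k = F₁·τ = 6920 × 2.384 = 16498 t.
M(t) = M_∞ + (M₀ − M_∞)·e^(−t/τ); t/τ = 2.18/2.384 = 0.9144, so e^(−t/τ) = 0.4008.
M(t) = 16498 + 5102 × 0.4008 = 18543 t.

18500 t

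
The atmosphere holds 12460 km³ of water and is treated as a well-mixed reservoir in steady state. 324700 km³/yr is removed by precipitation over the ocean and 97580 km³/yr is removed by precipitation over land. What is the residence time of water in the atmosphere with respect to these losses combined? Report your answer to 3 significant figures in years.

0.0295 yr

Total removal = 324700 + 97580 = 422280 km³/yr.
τ = M / ΣF_out = 12460 / 422280 = 0.02951 yr.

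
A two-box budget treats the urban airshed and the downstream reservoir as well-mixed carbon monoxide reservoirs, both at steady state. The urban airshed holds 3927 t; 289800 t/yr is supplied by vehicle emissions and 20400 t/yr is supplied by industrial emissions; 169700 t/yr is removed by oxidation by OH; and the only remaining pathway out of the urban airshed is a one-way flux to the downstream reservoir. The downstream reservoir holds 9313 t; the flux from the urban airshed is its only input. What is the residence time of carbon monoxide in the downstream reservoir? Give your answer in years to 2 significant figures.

Balance the urban airshed: ΣF_in = 289800 + 20400 = 310200 t/yr.
Flux to the downstream reservoir = ΣF_in − (169700) = 140500 t/yr.
At steady state the output of the downstream reservoir equals its input, 140500 t/yr.
τ = M / F = 9313 / 140500 = 0.06628 yr.

0.066 yr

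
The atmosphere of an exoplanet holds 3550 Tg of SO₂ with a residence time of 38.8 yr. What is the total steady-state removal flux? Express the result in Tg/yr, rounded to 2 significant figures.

91 Tg/yr

F = M / τ = 3550 / 38.8 = 91.49 Tg/yr.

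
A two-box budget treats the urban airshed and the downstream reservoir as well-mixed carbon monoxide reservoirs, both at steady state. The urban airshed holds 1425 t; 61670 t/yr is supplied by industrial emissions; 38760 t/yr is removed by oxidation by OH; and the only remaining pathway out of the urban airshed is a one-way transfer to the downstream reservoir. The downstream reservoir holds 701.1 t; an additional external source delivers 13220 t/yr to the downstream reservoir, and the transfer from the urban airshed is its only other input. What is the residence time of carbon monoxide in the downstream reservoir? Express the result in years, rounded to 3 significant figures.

0.0194 yr

Balance the urban airshed: ΣF_in = 61670 t/yr.
Transfer to the downstream reservoir = ΣF_in − (38760) = 22910 t/yr.
Total input to the downstream reservoir = 22910 + 13220 = 36130 t/yr; at steady state this equals its total output.
τ = M / F = 701.1 / 36130 = 0.01940 yr.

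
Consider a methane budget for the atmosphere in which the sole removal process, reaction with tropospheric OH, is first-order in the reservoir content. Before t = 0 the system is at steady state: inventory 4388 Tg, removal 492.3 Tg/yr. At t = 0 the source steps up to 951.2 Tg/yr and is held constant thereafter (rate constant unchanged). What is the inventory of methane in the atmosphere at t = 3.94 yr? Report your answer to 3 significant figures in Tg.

τ = M₀/F₀ = 4388/492.3 = 8.913 yr; rate constant k = 1/τ.
New steady state M_∞ = F₁/k = F₁·τ = 951.2 × 8.913 = 8478.3 Tg.
M(t) = M_∞ + (M₀ − M_∞)·e^(−t/τ); t/τ = 3.94/8.913 = 0.4420, so e^(−t/τ) = 0.6427.
M(t) = 8478.3 − 4090 × 0.6427 = 5849.4 Tg.

5850 Tg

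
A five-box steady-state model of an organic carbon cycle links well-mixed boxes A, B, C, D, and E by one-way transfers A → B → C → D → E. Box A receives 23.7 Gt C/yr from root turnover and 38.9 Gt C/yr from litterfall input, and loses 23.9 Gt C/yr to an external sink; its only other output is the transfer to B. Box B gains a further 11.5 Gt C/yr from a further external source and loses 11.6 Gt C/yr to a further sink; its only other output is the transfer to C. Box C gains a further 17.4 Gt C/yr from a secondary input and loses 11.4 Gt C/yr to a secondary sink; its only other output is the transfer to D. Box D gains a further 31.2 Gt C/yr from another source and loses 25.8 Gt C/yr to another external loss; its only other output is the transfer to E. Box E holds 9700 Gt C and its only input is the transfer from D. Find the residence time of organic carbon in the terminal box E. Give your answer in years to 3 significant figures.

Box A: F(A→B) = (23.7 + 38.9) − 23.9 = 38.700 Gt C/yr.
Box B: F(B→C) = (38.700 + 11.5) − 11.6 = 38.600 Gt C/yr.
Box C: F(C→D) = (38.600 + 17.4) − 11.4 = 44.600 Gt C/yr.
Box D: F(D→E) = (44.600 + 31.2) − 25.8 = 50.000 Gt C/yr.
Box E throughput = its input = 50.000 Gt C/yr; τ = 9700 / 50.000 = 194.0 yr.

194 yr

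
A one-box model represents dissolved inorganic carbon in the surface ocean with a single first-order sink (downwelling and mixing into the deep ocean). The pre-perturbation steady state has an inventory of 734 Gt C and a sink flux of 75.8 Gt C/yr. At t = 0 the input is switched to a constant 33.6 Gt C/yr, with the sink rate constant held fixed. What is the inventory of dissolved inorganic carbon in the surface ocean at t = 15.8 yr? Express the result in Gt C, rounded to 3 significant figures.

Residence time τ = M₀/F₀ = 9.683 yr. The eventual steady state is M_∞ = M₀·(F₁/F₀) = 734 × 33.6/75.8 = 325.36 Gt C.
The anomaly ΔM(t) = M(t) − M_∞ decays as ΔM₀·e^(−t/τ) with ΔM₀ = 734 − 325.36 = 408.6 Gt C.
At t = 15.8 yr, e^(−t/τ) = e^(−1.632) = 0.1956, so ΔM = 79.93 Gt C and M = 325.36 + 79.93 = 405.29 Gt C.

405 Gt C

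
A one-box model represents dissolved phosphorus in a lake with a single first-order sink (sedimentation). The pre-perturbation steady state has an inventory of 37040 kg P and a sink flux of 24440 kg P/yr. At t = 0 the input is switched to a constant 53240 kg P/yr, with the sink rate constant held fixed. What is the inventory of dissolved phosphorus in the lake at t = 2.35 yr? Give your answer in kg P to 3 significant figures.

τ = M₀/F₀ = 37040/24440 = 1.516 yr; rate constant k = 1/τ.
New steady state M_∞ = F₁/k = F₁·τ = 53240 × 1.516 = 80688 kg P.
M(t) = M_∞ + (M₀ − M_∞)·e^(−t/τ); t/τ = 2.35/1.516 = 1.551, so e^(−t/τ) = 0.2121.
M(t) = 80688 − 43650 × 0.2121 = 71429 kg P.

71400 kg P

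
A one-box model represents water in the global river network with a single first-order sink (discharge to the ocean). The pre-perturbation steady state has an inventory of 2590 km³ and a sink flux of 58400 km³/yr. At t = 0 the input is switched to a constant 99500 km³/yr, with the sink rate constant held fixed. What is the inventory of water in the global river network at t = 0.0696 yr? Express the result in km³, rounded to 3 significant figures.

τ = M₀/F₀ = 2590/58400 = 0.04435 yr; rate constant k = 1/τ.
New steady state M_∞ = F₁/k = F₁·τ = 99500 × 0.04435 = 4412.8 km³.
M(t) = M_∞ + (M₀ − M_∞)·e^(−t/τ); t/τ = 0.0696/0.04435 = 1.569, so e^(−t/τ) = 0.2082.
M(t) = 4412.8 − 1823 × 0.2082 = 4033.3 km³.

4030 km³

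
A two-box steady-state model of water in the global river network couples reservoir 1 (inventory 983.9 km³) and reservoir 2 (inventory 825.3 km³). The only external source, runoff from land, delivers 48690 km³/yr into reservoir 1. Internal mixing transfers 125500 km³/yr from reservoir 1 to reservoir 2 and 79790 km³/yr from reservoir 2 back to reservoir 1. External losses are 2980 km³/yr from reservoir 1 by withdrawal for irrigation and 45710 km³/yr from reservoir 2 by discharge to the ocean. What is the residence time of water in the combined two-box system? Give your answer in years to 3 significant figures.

0.0372 yr

Treat the two boxes together as one reservoir: the mixing fluxes between them are internal recycling, so τ = ΣM / Σ(external losses).
M_total = 983.9 + 825.3 = 1809.2 km³.
ΣF_external_out = 2980 + 45710 = 48690 km³/yr.
τ = M_total / ΣF_ext = 1809.2 / 48690 = 0.03716 yr.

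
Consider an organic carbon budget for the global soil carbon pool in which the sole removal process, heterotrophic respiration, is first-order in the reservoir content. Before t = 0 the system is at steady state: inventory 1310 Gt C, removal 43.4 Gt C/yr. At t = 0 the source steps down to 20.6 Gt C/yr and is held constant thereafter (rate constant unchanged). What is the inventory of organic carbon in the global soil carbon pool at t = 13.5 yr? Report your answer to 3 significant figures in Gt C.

1060 Gt C

τ = M₀/F₀ = 1310/43.4 = 30.18 yr; rate constant k = 1/τ.
New steady state M_∞ = F₁/k = F₁·τ = 20.6 × 30.18 = 621.80 Gt C.
M(t) = M_∞ + (M₀ − M_∞)·e^(−t/τ); t/τ = 13.5/30.18 = 0.4473, so e^(−t/τ) = 0.6394.
M(t) = 621.80 + 688.2 × 0.6394 = 1061.8 Gt C.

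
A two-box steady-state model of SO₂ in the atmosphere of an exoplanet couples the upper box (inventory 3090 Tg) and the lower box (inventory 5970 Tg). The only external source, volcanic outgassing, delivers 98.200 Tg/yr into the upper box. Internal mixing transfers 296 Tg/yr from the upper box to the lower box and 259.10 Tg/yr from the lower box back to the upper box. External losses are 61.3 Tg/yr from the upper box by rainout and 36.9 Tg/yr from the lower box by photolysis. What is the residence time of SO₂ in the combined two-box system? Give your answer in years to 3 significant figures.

92.3 yr

Treat the two boxes together as one reservoir: the mixing fluxes between them are internal recycling, so τ = ΣM / Σ(external losses).
M_total = 3090 + 5970 = 9060.0 Tg.
ΣF_external_out = 61.3 + 36.9 = 98.200 Tg/yr.
τ = M_total / ΣF_ext = 9060.0 / 98.200 = 92.26 yr.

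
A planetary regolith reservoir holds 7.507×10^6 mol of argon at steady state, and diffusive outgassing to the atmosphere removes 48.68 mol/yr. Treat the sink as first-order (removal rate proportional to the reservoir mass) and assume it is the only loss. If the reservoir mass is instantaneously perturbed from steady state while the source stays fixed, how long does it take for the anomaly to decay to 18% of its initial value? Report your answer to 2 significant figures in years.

260000 yr

For a linear reservoir the anomaly decays as exp(−t/τ) with τ = M/F = 7.507×10^6/48.68 = 154200 yr.
exp(−t/τ) = 0.18 ⇒ t = −τ ln(0.18) = 154200 × 1.715 = 264400 yr.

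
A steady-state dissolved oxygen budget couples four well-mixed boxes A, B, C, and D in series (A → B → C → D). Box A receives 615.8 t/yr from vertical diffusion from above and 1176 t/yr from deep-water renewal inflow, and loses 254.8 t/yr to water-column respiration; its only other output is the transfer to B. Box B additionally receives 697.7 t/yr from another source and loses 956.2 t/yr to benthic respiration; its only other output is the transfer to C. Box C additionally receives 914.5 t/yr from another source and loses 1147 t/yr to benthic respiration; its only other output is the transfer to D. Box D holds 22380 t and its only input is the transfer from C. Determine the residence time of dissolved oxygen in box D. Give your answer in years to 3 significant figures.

21.4 yr

Box A: F(A→B) = (615.8 + 1176) − 254.8 = 1537.0 t/yr.
Box B: F(B→C) = (1537.0 + 697.7) − 956.2 = 1278.5 t/yr.
Box C: F(C→D) = (1278.5 + 914.5) − 1147 = 1046.0 t/yr.
Box D throughput = its input = 1046.0 t/yr; τ = 22380 / 1046.0 = 21.40 yr.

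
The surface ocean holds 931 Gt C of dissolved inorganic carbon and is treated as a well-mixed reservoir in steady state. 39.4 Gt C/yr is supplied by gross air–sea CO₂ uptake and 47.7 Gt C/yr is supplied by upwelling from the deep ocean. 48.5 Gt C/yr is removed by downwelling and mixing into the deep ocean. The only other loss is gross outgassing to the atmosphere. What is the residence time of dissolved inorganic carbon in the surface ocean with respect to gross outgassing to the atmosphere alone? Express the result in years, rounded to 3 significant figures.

24.1 yr

At steady state ΣF_in = ΣF_out.
ΣF_in = 39.4 + 47.7 = 87.100 Gt C/yr.
Gross outgassing to the atmosphere flux = ΣF_in − (48.5) = 87.100 − 48.50 = 38.60 Gt C/yr.
τ = M / F = 931 / 38.60 = 24.12 yr.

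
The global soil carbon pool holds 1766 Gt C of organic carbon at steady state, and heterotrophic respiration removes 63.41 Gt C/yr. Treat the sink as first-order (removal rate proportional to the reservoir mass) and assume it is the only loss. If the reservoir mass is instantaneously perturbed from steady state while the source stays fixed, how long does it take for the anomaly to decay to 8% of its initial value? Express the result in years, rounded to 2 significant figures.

70 yr

For a linear reservoir the anomaly decays as exp(−t/τ) with τ = M/F = 1766/63.41 = 27.85 yr.
exp(−t/τ) = 0.08 ⇒ t = −τ ln(0.08) = 27.85 × 2.526 = 70.34 yr.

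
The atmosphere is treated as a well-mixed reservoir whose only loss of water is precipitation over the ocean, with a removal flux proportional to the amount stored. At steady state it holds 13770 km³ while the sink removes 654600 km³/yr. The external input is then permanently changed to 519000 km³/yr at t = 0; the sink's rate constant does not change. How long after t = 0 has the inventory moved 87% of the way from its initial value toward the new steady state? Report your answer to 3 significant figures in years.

0.0429 yr

τ = M₀/F₀ = 13770/654600 = 0.02104 yr.
The remaining gap fraction is e^(−t/τ); 87% covered ⇒ e^(−t/τ) = 0.130.
t = −τ ln(0.130) = 0.02104 × 2.040 = 0.04292 yr.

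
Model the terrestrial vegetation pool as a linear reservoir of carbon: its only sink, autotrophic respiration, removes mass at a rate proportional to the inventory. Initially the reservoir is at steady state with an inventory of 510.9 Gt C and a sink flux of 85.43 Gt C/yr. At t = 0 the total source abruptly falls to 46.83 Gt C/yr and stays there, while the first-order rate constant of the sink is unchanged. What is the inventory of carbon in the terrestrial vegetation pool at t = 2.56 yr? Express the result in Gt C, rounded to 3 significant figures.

431 Gt C

τ = M₀/F₀ = 510.9/85.43 = 5.980 yr; rate constant k = 1/τ.
New steady state M_∞ = F₁/k = F₁·τ = 46.83 × 5.980 = 280.06 Gt C.
M(t) = M_∞ + (M₀ − M_∞)·e^(−t/τ); t/τ = 2.56/5.980 = 0.4281, so e^(−t/τ) = 0.6518.
M(t) = 280.06 + 230.8 × 0.6518 = 430.51 Gt C.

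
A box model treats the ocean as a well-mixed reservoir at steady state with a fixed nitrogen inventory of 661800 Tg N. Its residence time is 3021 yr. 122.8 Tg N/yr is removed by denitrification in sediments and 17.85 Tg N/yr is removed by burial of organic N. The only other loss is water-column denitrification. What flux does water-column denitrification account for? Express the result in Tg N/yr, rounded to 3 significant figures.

Total removal F = M/τ = 661800 / 3021 = 219.1 Tg N/yr.
Water-column denitrification = F − (122.8 + 17.85) = 219.1 − 140.7 = 78.42 Tg N/yr.

78.4 Tg N/yr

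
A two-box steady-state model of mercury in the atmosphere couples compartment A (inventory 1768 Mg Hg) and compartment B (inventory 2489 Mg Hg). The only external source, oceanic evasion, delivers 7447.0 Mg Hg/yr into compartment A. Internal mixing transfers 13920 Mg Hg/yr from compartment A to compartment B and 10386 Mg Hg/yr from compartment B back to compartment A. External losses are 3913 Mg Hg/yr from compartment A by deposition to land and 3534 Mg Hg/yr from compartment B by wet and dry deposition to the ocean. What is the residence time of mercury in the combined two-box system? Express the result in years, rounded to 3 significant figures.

Treat the two boxes together as one reservoir: the mixing fluxes between them are internal recycling, so τ = ΣM / Σ(external losses).
M_total = 1768 + 2489 = 4257.0 Mg Hg.
ΣF_external_out = 3913 + 3534 = 7447.0 Mg Hg/yr.
τ = M_total / ΣF_ext = 4257.0 / 7447.0 = 0.5716 yr.

0.572 yr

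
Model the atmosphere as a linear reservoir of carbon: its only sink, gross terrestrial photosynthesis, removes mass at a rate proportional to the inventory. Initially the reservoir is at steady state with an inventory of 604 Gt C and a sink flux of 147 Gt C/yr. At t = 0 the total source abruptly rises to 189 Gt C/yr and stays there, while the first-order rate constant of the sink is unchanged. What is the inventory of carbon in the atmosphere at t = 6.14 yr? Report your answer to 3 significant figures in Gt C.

738 Gt C

The sink rate constant is k = F₀/M₀ = 147/604 = 0.2434 yr⁻¹.
Solving dM/dt = F₁ − kM with M(0) = M₀ gives M(t) = F₁/k + (M₀ − F₁/k)·e^(−kt).
F₁/k = 189/0.2434 = 776.57 Gt C; kt = 0.2434 × 6.14 = 1.494, e^(−kt) = 0.2244.
M(6.14) = 776.57 + (604 − 776.57) × 0.2244 = 776.57 − 38.72 = 737.85 Gt C.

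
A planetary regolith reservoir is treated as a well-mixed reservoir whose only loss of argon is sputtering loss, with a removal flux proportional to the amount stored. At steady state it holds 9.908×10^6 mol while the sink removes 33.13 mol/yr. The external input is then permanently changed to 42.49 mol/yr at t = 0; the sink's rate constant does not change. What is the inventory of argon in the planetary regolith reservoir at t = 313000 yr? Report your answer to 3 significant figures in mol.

τ = M₀/F₀ = 9.908×10^6/33.13 = 299100 yr; rate constant k = 1/τ.
New steady state M_∞ = F₁/k = F₁·τ = 42.49 × 299100 = 1.2707×10^7 mol.
M(t) = M_∞ + (M₀ − M_∞)·e^(−t/τ); t/τ = 313000/299100 = 1.047, so e^(−t/τ) = 0.3511.
M(t) = 1.2707×10^7 − 2.799×10^6 × 0.3511 = 1.1724×10^7 mol.

1.17×10^7 mol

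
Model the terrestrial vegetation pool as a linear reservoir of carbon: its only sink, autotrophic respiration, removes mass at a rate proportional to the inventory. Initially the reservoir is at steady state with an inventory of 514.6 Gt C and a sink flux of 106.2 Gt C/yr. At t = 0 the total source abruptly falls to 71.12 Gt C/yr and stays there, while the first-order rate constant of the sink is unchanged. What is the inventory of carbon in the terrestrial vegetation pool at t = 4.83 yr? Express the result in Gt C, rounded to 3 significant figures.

Residence time τ = M₀/F₀ = 4.846 yr. The eventual steady state is M_∞ = M₀·(F₁/F₀) = 514.6 × 71.12/106.2 = 344.62 Gt C.
The anomaly ΔM(t) = M(t) − M_∞ decays as ΔM₀·e^(−t/τ) with ΔM₀ = 514.6 − 344.62 = 170.0 Gt C.
At t = 4.83 yr, e^(−t/τ) = e^(−0.9968) = 0.3691, so ΔM = 62.73 Gt C and M = 344.62 + 62.73 = 407.35 Gt C.

407 Gt C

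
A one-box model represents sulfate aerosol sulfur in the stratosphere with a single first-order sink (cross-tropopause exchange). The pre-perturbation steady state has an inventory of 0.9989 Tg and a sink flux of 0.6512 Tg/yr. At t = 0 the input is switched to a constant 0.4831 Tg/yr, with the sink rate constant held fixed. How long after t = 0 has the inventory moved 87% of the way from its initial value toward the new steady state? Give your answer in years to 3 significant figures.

3.13 yr

τ = M₀/F₀ = 0.9989/0.6512 = 1.534 yr.
The remaining gap fraction is e^(−t/τ); 87% covered ⇒ e^(−t/τ) = 0.130.
t = −τ ln(0.130) = 1.534 × 2.040 = 3.130 yr.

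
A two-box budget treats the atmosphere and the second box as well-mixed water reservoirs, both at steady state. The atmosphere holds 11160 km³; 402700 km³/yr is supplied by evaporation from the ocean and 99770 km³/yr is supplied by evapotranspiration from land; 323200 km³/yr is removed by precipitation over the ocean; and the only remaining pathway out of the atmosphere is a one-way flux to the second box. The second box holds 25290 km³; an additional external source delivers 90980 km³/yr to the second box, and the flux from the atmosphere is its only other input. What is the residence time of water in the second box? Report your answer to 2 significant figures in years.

Balance the atmosphere: ΣF_in = 402700 + 99770 = 502470 km³/yr.
Flux to the second box = ΣF_in − (323200) = 179270 km³/yr.
Total input to the second box = 179270 + 90980 = 270250 km³/yr; at steady state this equals its total output.
τ = M / F = 25290 / 270250 = 0.09358 yr.

0.094 yr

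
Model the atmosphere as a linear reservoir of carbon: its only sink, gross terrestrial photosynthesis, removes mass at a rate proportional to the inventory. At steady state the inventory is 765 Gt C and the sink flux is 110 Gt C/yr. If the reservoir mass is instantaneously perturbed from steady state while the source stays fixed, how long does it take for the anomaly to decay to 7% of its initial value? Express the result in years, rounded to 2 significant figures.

For a linear reservoir the anomaly decays as exp(−t/τ) with τ = M/F = 765/110 = 6.955 yr.
exp(−t/τ) = 0.07 ⇒ t = −τ ln(0.07) = 6.955 × 2.659 = 18.49 yr.

18 yr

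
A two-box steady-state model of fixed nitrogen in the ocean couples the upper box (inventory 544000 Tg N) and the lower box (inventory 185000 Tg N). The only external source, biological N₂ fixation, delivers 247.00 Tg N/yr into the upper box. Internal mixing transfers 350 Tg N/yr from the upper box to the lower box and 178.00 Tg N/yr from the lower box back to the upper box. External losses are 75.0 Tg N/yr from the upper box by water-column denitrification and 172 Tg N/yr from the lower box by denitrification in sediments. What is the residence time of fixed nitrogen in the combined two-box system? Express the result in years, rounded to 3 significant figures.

For the system as a whole, the A↔B exchange is internal and contributes nothing to the throughput; only the external sinks remove mass.
M_total = 544000 + 185000 = 729000 Tg N.
ΣF_external_out = 75.0 + 172 = 247.00 Tg N/yr.
τ = M_total / ΣF_ext = 729000 / 247.00 = 2951 yr.

2950 yr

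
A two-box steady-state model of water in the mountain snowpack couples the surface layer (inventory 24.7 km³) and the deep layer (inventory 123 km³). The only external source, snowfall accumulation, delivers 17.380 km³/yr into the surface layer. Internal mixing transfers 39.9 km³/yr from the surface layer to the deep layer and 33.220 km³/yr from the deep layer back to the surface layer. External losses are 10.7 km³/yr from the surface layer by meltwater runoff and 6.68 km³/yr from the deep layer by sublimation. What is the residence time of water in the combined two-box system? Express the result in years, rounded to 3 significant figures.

For the system as a whole, the A↔B exchange is internal and contributes nothing to the throughput; only the external sinks remove mass.
M_total = 24.7 + 123 = 147.70 km³.
ΣF_external_out = 10.7 + 6.68 = 17.380 km³/yr.
τ = M_total / ΣF_ext = 147.70 / 17.380 = 8.498 yr.

8.50 yr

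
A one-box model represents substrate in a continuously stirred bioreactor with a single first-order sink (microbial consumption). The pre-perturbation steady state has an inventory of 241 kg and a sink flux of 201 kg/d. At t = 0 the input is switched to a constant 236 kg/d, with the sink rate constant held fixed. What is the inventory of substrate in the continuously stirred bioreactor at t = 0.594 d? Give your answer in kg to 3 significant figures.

257 kg

τ = M₀/F₀ = 241/201 = 1.199 d; rate constant k = 1/τ.
New steady state M_∞ = F₁/k = F₁·τ = 236 × 1.199 = 282.97 kg.
M(t) = M_∞ + (M₀ − M_∞)·e^(−t/τ); t/τ = 0.594/1.199 = 0.4954, so e^(−t/τ) = 0.6093.
M(t) = 282.97 − 41.97 × 0.6093 = 257.39 kg.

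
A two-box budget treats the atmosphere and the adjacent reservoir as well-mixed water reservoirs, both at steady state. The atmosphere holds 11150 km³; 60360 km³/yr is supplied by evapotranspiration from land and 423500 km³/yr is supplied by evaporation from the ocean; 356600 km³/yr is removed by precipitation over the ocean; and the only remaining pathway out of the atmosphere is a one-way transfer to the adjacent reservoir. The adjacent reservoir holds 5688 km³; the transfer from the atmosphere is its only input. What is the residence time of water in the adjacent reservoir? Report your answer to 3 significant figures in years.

Balance the atmosphere: ΣF_in = 60360 + 423500 = 483860 km³/yr.
Transfer to the adjacent reservoir = ΣF_in − (356600) = 127260 km³/yr.
At steady state the output of the adjacent reservoir equals its input, 127260 km³/yr.
τ = M / F = 5688 / 127260 = 0.04470 yr.

0.0447 yr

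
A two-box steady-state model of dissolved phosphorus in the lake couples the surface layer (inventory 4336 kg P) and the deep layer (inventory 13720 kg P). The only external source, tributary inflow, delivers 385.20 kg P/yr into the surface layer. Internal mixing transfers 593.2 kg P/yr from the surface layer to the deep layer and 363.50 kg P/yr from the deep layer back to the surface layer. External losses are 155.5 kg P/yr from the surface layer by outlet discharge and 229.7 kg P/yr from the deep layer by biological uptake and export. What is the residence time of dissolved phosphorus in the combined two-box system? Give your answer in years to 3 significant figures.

46.9 yr

Residence time in the combined system uses the total inventory and the total *external* removal — internal exchanges between the two boxes cancel.
M_total = 4336 + 13720 = 18056 kg P.
ΣF_external_out = 155.5 + 229.7 = 385.20 kg P/yr.
τ = M_total / ΣF_ext = 18056 / 385.20 = 46.87 yr.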